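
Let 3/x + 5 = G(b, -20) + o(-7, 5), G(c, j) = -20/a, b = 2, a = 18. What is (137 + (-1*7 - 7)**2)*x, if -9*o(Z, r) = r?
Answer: -2997/20 ≈ -149.85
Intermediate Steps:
o(Z, r) = -r/9
G(c, j) = -10/9 (G(c, j) = -20/18 = -20*1/18 = -10/9)
x = -9/20 (x = 3/(-5 + (-10/9 - 1/9*5)) = 3/(-5 + (-10/9 - 5/9)) = 3/(-5 - 5/3) = 3/(-20/3) = 3*(-3/20) = -9/20 ≈ -0.45000)
(137 + (-1*7 - 7)**2)*x = (137 + (-1*7 - 7)**2)*(-9/20) = (137 + (-7 - 7)**2)*(-9/20) = (137 + (-14)**2)*(-9/20) = (137 + 196)*(-9/20) = 333*(-9/20) = -2997/20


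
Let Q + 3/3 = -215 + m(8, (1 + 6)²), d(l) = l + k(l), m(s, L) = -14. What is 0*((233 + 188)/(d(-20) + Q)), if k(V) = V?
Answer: 0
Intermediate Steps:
d(l) = 2*l (d(l) = l + l = 2*l)
Q = -230 (Q = -1 + (-215 - 14) = -1 - 229 = -230)
0*((233 + 188)/(d(-20) + Q)) = 0*((233 + 188)/(2*(-20) - 230)) = 0*(421/(-40 - 230)) = 0*(421/(-270)) = 0*(421*(-1/270)) = 0*(-421/270) = 0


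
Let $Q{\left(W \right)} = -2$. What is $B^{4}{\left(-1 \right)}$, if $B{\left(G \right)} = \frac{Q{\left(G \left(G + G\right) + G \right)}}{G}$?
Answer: $16$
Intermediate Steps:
$B{\left(G \right)} = - \frac{2}{G}$
$B^{4}{\left(-1 \right)} = \left(- \frac{2}{-1}\right)^{4} = \left(\left(-2\right) \left(-1\right)\right)^{4} = 2^{4} = 16$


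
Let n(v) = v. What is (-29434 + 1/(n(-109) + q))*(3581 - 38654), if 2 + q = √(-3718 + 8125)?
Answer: 2723310740817/2638 + 11691*√4407/2638 ≈ 1.0323e+9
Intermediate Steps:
q = -2 + √4407 (q = -2 + √(-3718 + 8125) = -2 + √4407 ≈ 64.385)
(-29434 + 1/(n(-109) + q))*(3581 - 38654) = (-29434 + 1/(-109 + (-2 + √4407)))*(3581 - 38654) = (-29434 + 1/(-111 + √4407))*(-35073) = 1032338682 - 35073/(-111 + √4407)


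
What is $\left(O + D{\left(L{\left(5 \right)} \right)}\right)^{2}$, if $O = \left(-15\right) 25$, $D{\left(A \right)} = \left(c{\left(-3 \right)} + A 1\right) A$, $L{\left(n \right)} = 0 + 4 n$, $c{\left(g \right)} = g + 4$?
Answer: $2025$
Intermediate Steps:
$c{\left(g \right)} = 4 + g$
$L{\left(n \right)} = 4 n$
$D{\left(A \right)} = A \left(1 + A\right)$ ($D{\left(A \right)} = \left(\left(4 - 3\right) + A 1\right) A = \left(1 + A\right) A = A \left(1 + A\right)$)
$O = -375$
$\left(O + D{\left(L{\left(5 \right)} \right)}\right)^{2} = \left(-375 + 4 \cdot 5 \left(1 + 4 \cdot 5\right)\right)^{2} = \left(-375 + 20 \left(1 + 20\right)\right)^{2} = \left(-375 + 20 \cdot 21\right)^{2} = \left(-375 + 420\right)^{2} = 45^{2} = 2025$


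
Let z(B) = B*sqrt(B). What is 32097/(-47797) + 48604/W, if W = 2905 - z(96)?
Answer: 6506209238107/361072351333 + 18663936*sqrt(6)/7554289 ≈ 24.071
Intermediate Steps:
z(B) = B**(3/2)
W = 2905 - 384*sqrt(6) (W = 2905 - 96**(3/2) = 2905 - 384*sqrt(6) ≈ 1964.4)
32097/(-47797) + 48604/W = 32097/(-47797) + 48604/(2905 - 384*sqrt(6)) = 32097*(-1/47797) + 48604/(2905 - 384*sqrt(6)) = -32097/47797 + 48604/(2905 - 384*sqrt(6))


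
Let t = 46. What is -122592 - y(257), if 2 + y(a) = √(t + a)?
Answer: -122590 - √303 ≈ -1.2261e+5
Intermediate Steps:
y(a) = -2 + √(46 + a)
-122592 - y(257) = -122592 - (-2 + √(46 + 257)) = -122592 - (-2 + √303) = -122592 + (2 - √303) = -122590 - √303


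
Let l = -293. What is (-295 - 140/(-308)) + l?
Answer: -6463/11 ≈ -587.54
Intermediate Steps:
(-295 - 140/(-308)) + l = (-295 - 140/(-308)) - 293 = (-295 - 140*(-1/308)) - 293 = (-295 + 5/11) - 293 = -3240/11 - 293 = -6463/11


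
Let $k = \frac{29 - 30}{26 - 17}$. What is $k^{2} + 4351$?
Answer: $\frac{352432}{81} \approx 4351.0$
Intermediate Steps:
$k = - \frac{1}{9} \approx -0.11111$
$k^{2} + 4351 = \left(- \frac{1}{9}\right)^{2} + 4351 = \frac{1}{81} + 4351 = \frac{352432}{81}$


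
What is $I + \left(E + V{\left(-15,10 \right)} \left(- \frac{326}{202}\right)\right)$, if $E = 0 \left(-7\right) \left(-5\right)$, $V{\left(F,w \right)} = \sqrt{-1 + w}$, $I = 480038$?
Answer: $\frac{48483349}{101} \approx 4.8003 \cdot 10^{5}$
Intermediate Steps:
$E = 0$ ($E = 0 \left(-5\right) = 0$)
$I + \left(E + V{\left(-15,10 \right)} \left(- \frac{326}{202}\right)\right) = 480038 + \left(0 + \sqrt{-1 + 10} \left(- \frac{326}{202}\right)\right) = 480038 + \left(0 + \sqrt{9} \left(\left(-326\right) \frac{1}{202}\right)\right) = 480038 + \left(0 + 3 \left(- \frac{163}{101}\right)\right) = 480038 + \left(0 - \frac{489}{101}\right) = 480038 - \frac{489}{101} = \frac{48483349}{101}$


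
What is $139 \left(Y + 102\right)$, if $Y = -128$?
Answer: $-3614$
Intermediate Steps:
$139 \left(Y + 102\right) = 139 \left(-128 + 102\right) = 139 \left(-26\right) = -3614$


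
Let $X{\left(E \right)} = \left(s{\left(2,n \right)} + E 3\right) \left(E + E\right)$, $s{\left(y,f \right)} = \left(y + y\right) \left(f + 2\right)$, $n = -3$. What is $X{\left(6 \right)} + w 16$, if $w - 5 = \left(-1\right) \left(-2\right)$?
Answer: $280$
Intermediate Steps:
$s{\left(y,f \right)} = 2 y \left(2 + f\right)$
$w = 7$ ($w = 5 - -2 = 5 + 2 = 7$)
$X{\left(E \right)} = 2 E \left(-4 + 3 E\right)$ ($X{\left(E \right)} = \left(2 \cdot 2 \left(2 - 3\right) + E 3\right) \left(E + E\right) = \left(2 \cdot 2 \left(-1\right) + 3 E\right) 2 E = \left(-4 + 3 E\right) 2 E = 2 E \left(-4 + 3 E\right)$)
$X{\left(6 \right)} + w 16 = 2 \cdot 6 \left(-4 + 3 \cdot 6\right) + 7 \cdot 16 = 2 \cdot 6 \left(-4 + 18\right) + 112 = 2 \cdot 6 \cdot 14 + 112 = 168 + 112 = 280$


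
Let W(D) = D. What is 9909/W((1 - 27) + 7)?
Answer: -9909/19 ≈ -521.53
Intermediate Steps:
9909/W((1 - 27) + 7) = 9909/((1 - 27) + 7) = 9909/(-26 + 7) = 9909/(-19) = 9909*(-1/19) = -9909/19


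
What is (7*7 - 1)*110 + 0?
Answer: 5280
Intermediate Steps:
(7*7 - 1)*110 + 0 = (49 - 1)*110 + 0 = 48*110 + 0 = 5280 + 0 = 5280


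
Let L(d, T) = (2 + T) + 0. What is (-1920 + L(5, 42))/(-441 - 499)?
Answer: 469/235 ≈ 1.9957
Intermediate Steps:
L(d, T) = 2 + T
(-1920 + L(5, 42))/(-441 - 499) = (-1920 + (2 + 42))/(-441 - 499) = (-1920 + 44)/(-940) = -1876*(-1/940) = 469/235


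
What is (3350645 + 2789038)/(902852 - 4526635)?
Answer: -6139683/3623783 ≈ -1.6943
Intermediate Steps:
(3350645 + 2789038)/(902852 - 4526635) = 6139683/(-3623783) = 6139683*(-1/3623783) = -6139683/3623783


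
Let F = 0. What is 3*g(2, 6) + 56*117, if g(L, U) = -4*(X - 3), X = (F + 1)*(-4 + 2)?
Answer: 6612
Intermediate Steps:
X = -2 (X = (0 + 1)*(-4 + 2) = 1*(-2) = -2)
g(L, U) = 20 (g(L, U) = -4*(-2 - 3) = -4*(-5) = 20)
3*g(2, 6) + 56*117 = 3*20 + 56*117 = 60 + 6552 = 6612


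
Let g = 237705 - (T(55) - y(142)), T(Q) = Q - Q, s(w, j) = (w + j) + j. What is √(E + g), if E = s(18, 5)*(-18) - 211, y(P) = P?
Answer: 6*√6587 ≈ 486.96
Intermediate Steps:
s(w, j) = w + 2*j (s(w, j) = (j + w) + j = w + 2*j)
T(Q) = 0
E = -715 (E = (18 + 2*5)*(-18) - 211 = (18 + 10)*(-18) - 211 = 28*(-18) - 211 = -504 - 211 = -715)
g = 237847 (g = 237705 - (0 - 1*142) = 237705 - (0 - 142) = 237705 - 1*(-142) = 237705 + 142 = 237847)
√(E + g) = √(-715 + 237847) = √237132 = 6*√6587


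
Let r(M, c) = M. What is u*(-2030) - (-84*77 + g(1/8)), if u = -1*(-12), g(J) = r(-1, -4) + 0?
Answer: -17891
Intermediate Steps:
g(J) = -1 (g(J) = -1 + 0 = -1)
u = 12
u*(-2030) - (-84*77 + g(1/8)) = 12*(-2030) - (-84*77 - 1) = -24360 - (-6468 - 1) = -24360 - 1*(-6469) = -24360 + 6469 = -17891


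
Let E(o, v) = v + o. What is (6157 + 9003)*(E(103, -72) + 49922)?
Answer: 757287480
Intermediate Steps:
E(o, v) = o + v
(6157 + 9003)*(E(103, -72) + 49922) = (6157 + 9003)*((103 - 72) + 49922) = 15160*(31 + 49922) = 15160*49953 = 757287480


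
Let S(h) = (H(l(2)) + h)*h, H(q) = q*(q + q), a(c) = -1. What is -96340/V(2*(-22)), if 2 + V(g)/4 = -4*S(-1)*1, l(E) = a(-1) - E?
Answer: -24085/66 ≈ -364.92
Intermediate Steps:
l(E) = -1 - E
H(q) = 2*q² (H(q) = q*(2*q) = 2*q²)
S(h) = h*(18 + h) (S(h) = (2*(-1 - 1*2)² + h)*h = (2*(-1 - 2)² + h)*h = (2*(-3)² + h)*h = (2*9 + h)*h = (18 + h)*h = h*(18 + h))
V(g) = 264 (V(g) = -8 + 4*(-(-4)*(18 - 1)*1) = -8 + 4*(-(-4)*17*1) = -8 + 4*(-4*(-17)*1) = -8 + 4*(68*1) = -8 + 4*68 = -8 + 272 = 264)
-96340/V(2*(-22)) = -96340/264 = -96340*1/264 = -24085/66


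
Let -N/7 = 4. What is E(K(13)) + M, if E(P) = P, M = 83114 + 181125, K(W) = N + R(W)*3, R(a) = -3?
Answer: 264202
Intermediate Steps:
N = -28 (N = -7*4 = -28)
K(W) = -37 (K(W) = -28 - 3*3 = -28 - 9 = -37)
M = 264239
E(K(13)) + M = -37 + 264239 = 264202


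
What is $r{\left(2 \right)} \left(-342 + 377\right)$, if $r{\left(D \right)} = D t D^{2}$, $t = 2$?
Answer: $560$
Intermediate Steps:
$r{\left(D \right)} = 2 D^{3}$ ($r{\left(D \right)} = D 2 D^{2} = 2 D D^{2} = 2 D^{3}$)
$r{\left(2 \right)} \left(-342 + 377\right) = 2 \cdot 2^{3} \left(-342 + 377\right) = 2 \cdot 8 \cdot 35 = 16 \cdot 35 = 560$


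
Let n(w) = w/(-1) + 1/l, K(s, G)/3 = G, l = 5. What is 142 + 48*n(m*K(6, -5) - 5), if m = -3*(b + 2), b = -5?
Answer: 34358/5 ≈ 6871.6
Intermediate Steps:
K(s, G) = 3*G
m = 9 (m = -3*(-5 + 2) = -3*(-3) = 9)
n(w) = 1/5 - w (n(w) = w/(-1) + 1/5 = w*(-1) + 1*(1/5) = -w + 1/5 = 1/5 - w)
142 + 48*n(m*K(6, -5) - 5) = 142 + 48*(1/5 - (9*(3*(-5)) - 5)) = 142 + 48*(1/5 - (9*(-15) - 5)) = 142 + 48*(1/5 - (-135 - 5)) = 142 + 48*(1/5 - 1*(-140)) = 142 + 48*(1/5 + 140) = 142 + 48*(701/5) = 142 + 33648/5 = 34358/5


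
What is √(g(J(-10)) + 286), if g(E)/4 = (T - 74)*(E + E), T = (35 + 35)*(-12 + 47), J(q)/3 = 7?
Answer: √399454 ≈ 632.02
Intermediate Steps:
J(q) = 21 (J(q) = 3*7 = 21)
T = 2450 (T = 70*35 = 2450)
g(E) = 19008*E (g(E) = 4*((2450 - 74)*(E + E)) = 4*(2376*(2*E)) = 4*(4752*E) = 19008*E)
√(g(J(-10)) + 286) = √(19008*21 + 286) = √(399168 + 286) = √399454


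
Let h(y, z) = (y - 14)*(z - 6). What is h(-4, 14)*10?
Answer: -1440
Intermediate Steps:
h(y, z) = (-14 + y)*(-6 + z)
h(-4, 14)*10 = (84 - 14*14 - 6*(-4) - 4*14)*10 = (84 - 196 + 24 - 56)*10 = -144*10 = -1440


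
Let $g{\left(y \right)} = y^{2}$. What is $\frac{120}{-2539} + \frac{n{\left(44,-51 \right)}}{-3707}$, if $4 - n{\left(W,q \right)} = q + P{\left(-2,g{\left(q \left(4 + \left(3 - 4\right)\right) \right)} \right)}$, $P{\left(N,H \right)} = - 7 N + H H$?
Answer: $\frac{1391323923520}{9412073} \approx 1.4782 \cdot 10^{5}$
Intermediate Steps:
$P{\left(N,H \right)} = H^{2} - 7 N$ ($P{\left(N,H \right)} = - 7 N + H^{2} = H^{2} - 7 N$)
$n{\left(W,q \right)} = -10 - q - 81 q^{4}$ ($n{\left(W,q \right)} = 4 - \left(q + \left(\left(\left(q \left(4 + \left(3 - 4\right)\right)\right)^{2}\right)^{2} - -14\right)\right) = 4 - \left(q + \left(\left(\left(q \left(4 - 1\right)\right)^{2}\right)^{2} + 14\right)\right) = 4 - \left(q + \left(\left(\left(q 3\right)^{2}\right)^{2} + 14\right)\right) = 4 - \left(q + \left(\left(\left(3 q\right)^{2}\right)^{2} + 14\right)\right) = 4 - \left(q + \left(\left(9 q^{2}\right)^{2} + 14\right)\right) = 4 - \left(q + \left(81 q^{4} + 14\right)\right) = 4 - \left(q + \left(14 + 81 q^{4}\right)\right) = 4 - \left(14 + q + 81 q^{4}\right) = -10 - q - 81 q^{4}$)
$\frac{120}{-2539} + \frac{n{\left(44,-51 \right)}}{-3707} = \frac{120}{-2539} + \frac{-10 - -51 - 81 \left(-51\right)^{4}}{-3707} = 120 \left(- \frac{1}{2539}\right) + \left(-10 + 51 - 547981281\right) \left(- \frac{1}{3707}\right) = - \frac{120}{2539} + \left(-10 + 51 - 547981281\right) \left(- \frac{1}{3707}\right) = - \frac{120}{2539} - - \frac{547981240}{3707} = - \frac{120}{2539} + \frac{547981240}{3707} = \frac{1391323923520}{9412073}$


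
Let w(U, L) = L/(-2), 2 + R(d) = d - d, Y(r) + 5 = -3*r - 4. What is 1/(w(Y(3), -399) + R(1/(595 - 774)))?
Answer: 2/395 ≈ 0.0050633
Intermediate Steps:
Y(r) = -9 - 3*r (Y(r) = -5 + (-3*r - 4) = -5 + (-4 - 3*r) = -9 - 3*r)
R(d) = -2 (R(d) = -2 + (d - d) = -2 + 0 = -2)
w(U, L) = -L/2 (w(U, L) = L*(-½) = -L/2)
1/(w(Y(3), -399) + R(1/(595 - 774))) = 1/(-½*(-399) - 2) = 1/(399/2 - 2) = 1/(395/2) = 2/395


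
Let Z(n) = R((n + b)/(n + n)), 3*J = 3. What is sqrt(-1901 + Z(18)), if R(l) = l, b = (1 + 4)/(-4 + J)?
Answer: I*sqrt(615777)/18 ≈ 43.595*I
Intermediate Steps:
J = 1 (J = (1/3)*3 = 1)
b = -5/3 (b = (1 + 4)/(-4 + 1) = 5/(-3) = 5*(-1/3) = -5/3 ≈ -1.6667)
Z(n) = (-5/3 + n)/(2*n) (Z(n) = (n - 5/3)/(n + n) = (-5/3 + n)/((2*n)) = (-5/3 + n)*(1/(2*n)) = (-5/3 + n)/(2*n))
sqrt(-1901 + Z(18)) = sqrt(-1901 + (1/6)*(-5 + 3*18)/18) = sqrt(-1901 + (1/6)*(1/18)*(-5 + 54)) = sqrt(-1901 + (1/6)*(1/18)*49) = sqrt(-1901 + 49/108) = sqrt(-205259/108) = I*sqrt(615777)/18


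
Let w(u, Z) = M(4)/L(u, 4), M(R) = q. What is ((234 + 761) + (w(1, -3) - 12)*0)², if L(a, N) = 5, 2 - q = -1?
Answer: 990025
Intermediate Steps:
q = 3 (q = 2 - 1*(-1) = 2 + 1 = 3)
M(R) = 3
w(u, Z) = ⅗ (w(u, Z) = 3/5 = 3*(⅕) = ⅗)
((234 + 761) + (w(1, -3) - 12)*0)² = ((234 + 761) + (⅗ - 12)*0)² = (995 - 57/5*0)² = (995 + 0)² = 995² = 990025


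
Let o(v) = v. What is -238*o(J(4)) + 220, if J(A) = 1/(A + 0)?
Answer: 321/2 ≈ 160.50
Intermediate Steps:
J(A) = 1/A
-238*o(J(4)) + 220 = -238/4 + 220 = -238*¼ + 220 = -119/2 + 220 = 321/2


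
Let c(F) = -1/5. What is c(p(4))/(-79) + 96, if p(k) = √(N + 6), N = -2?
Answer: 37921/395 ≈ 96.003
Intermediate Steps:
p(k) = 2 (p(k) = √(-2 + 6) = √4 = 2)
c(F) = -⅕ (c(F) = -1*⅕ = -⅕)
c(p(4))/(-79) + 96 = -⅕/(-79) + 96 = -⅕*(-1/79) + 96 = 1/395 + 96 = 37921/395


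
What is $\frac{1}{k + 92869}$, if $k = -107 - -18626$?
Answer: $\frac{1}{111388} \approx 8.9776 \cdot 10^{-6}$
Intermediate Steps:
$k = 18519$ ($k = -107 + 18626 = 18519$)
$\frac{1}{k + 92869} = \frac{1}{18519 + 92869} = \frac{1}{111388}$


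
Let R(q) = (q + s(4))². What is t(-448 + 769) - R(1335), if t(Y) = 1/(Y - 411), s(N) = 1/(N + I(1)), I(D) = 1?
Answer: -802241573/450 ≈ -1.7828e+6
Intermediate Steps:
s(N) = 1/(1 + N) (s(N) = 1/(N + 1) = 1/(1 + N))
t(Y) = 1/(-411 + Y)
R(q) = (⅕ + q)² (R(q) = (q + 1/(1 + 4))² = (q + 1/5)² = (q + ⅕)² = (⅕ + q)²)
t(-448 + 769) - R(1335) = 1/(-411 + (-448 + 769)) - (1 + 5*1335)²/25 = 1/(-411 + 321) - (1 + 6675)²/25 = 1/(-90) - 6676²/25 = -1/90 - 44568976/25 = -802241573/450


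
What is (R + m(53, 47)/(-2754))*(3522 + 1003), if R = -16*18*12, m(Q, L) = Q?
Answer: -43068393425/2754 ≈ -1.5638e+7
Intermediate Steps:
R = -3456 (R = -288*12 = -3456)
(R + m(53, 47)/(-2754))*(3522 + 1003) = (-3456 + 53/(-2754))*(3522 + 1003) = (-3456 + 53*(-1/2754))*4525 = (-3456 - 53/2754)*4525 = -9517877/2754*4525 = -43068393425/2754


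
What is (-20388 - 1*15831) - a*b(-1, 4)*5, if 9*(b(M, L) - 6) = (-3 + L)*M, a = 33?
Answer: -111572/3 ≈ -37191.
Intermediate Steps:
b(M, L) = 6 + M*(-3 + L)/9 (b(M, L) = 6 + ((-3 + L)*M)/9 = 6 + (M*(-3 + L))/9 = 6 + M*(-3 + L)/9)
(-20388 - 1*15831) - a*b(-1, 4)*5 = (-20388 - 1*15831) - 33*(6 - ⅓*(-1) + (⅑)*4*(-1))*5 = (-20388 - 15831) - 33*(6 + ⅓ - 4/9)*5 = -36219 - 33*(53/9)*5 = -36219 - 583*5/3 = -36219 - 1*2915/3 = -36219 - 2915/3 = -111572/3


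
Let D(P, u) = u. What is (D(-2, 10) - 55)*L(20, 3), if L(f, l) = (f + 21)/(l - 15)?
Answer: 615/4 ≈ 153.75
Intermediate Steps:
L(f, l) = (21 + f)/(-15 + l)
(D(-2, 10) - 55)*L(20, 3) = (10 - 55)*((21 + 20)/(-15 + 3)) = -45*41/(-12) = -(-15)*41/4 = -45*(-41/12) = 615/4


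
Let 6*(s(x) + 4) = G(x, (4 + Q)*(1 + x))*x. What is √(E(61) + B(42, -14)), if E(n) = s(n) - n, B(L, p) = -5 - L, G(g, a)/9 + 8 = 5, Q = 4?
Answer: I*√1546/2 ≈ 19.66*I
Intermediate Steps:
G(g, a) = -27 (G(g, a) = -72 + 9*5 = -72 + 45 = -27)
s(x) = -4 - 9*x/2 (s(x) = -4 + (-27*x)/6 = -4 - 9*x/2)
E(n) = -4 - 11*n/2 (E(n) = (-4 - 9*n/2) - n = -4 - 11*n/2)
√(E(61) + B(42, -14)) = √((-4 - 11/2*61) + (-5 - 1*42)) = √((-4 - 671/2) + (-5 - 42)) = √(-679/2 - 47) = √(-773/2) = I*√1546/2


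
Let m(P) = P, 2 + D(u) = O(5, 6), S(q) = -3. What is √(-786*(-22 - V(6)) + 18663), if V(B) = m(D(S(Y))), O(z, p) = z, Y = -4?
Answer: 9*√473 ≈ 195.74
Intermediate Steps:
D(u) = 3 (D(u) = -2 + 5 = 3)
V(B) = 3
√(-786*(-22 - V(6)) + 18663) = √(-786*(-22 - 1*3) + 18663) = √(-786*(-22 - 3) + 18663) = √(-786*(-25) + 18663) = √(19650 + 18663) = √38313 = 9*√473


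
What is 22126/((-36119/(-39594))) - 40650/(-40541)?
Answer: 35517688749954/1464300379 ≈ 24256.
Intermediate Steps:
22126/((-36119/(-39594))) - 40650/(-40541) = 22126/((-36119*(-1/39594))) - 40650*(-1/40541) = 22126/(36119/39594) + 40650/40541 = 22126*(39594/36119) + 40650/40541 = 876056844/36119 + 40650/40541 = 35517688749954/1464300379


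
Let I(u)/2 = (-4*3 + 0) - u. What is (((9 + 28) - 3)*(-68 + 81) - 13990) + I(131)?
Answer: -13834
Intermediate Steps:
I(u) = -24 - 2*u (I(u) = 2*((-4*3 + 0) - u) = 2*((-12 + 0) - u) = 2*(-12 - u) = -24 - 2*u)
(((9 + 28) - 3)*(-68 + 81) - 13990) + I(131) = (((9 + 28) - 3)*(-68 + 81) - 13990) + (-24 - 2*131) = ((37 - 3)*13 - 13990) + (-24 - 262) = (34*13 - 13990) - 286 = (442 - 13990) - 286 = -13548 - 286 = -13834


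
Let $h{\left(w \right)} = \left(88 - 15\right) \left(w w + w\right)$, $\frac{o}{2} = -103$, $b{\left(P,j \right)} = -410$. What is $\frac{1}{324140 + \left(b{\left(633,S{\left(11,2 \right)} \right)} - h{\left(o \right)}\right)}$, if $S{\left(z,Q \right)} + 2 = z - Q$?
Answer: $- \frac{1}{2759060} \approx -3.6244 \cdot 10^{-7}$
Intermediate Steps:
$S{\left(z,Q \right)} = -2 + z - Q$ ($S{\left(z,Q \right)} = -2 - \left(Q - z\right) = -2 + z - Q$)
$o = -206$ ($o = 2 \left(-103\right) = -206$)
$h{\left(w \right)} = 73 w + 73 w^{2}$ ($h{\left(w \right)} = 73 \left(w^{2} + w\right) = 73 \left(w + w^{2}\right) = 73 w + 73 w^{2}$)
$\frac{1}{324140 + \left(b{\left(633,S{\left(11,2 \right)} \right)} - h{\left(o \right)}\right)} = \frac{1}{324140 - \left(410 + 73 \left(-206\right) \left(1 - 206\right)\right)} = \frac{1}{324140 - \left(410 + 73 \left(-206\right) \left(-205\right)\right)} = \frac{1}{324140 - 3083200} = \frac{1}{-2759060} = - \frac{1}{2759060}$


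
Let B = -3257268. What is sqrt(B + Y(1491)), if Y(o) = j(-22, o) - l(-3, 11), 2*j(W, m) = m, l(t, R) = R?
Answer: 11*I*sqrt(107654)/2 ≈ 1804.6*I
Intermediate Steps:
j(W, m) = m/2
Y(o) = -11 + o/2 (Y(o) = o/2 - 1*11 = o/2 - 11 = -11 + o/2)
sqrt(B + Y(1491)) = sqrt(-3257268 + (-11 + (1/2)*1491)) = sqrt(-3257268 + (-11 + 1491/2)) = sqrt(-3257268 + 1469/2) = sqrt(-6513067/2) = 11*I*sqrt(107654)/2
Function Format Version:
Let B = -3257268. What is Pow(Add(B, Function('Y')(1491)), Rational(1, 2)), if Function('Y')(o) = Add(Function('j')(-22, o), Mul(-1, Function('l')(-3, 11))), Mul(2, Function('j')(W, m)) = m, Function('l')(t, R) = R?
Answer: Mul(Rational(11, 2), I, Pow(107654, Rational(1, 2))) ≈ Mul(1804.6, I)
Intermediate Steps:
Function('j')(W, m) = Mul(Rational(1, 2), m)
Function('Y')(o) = Add(-11, Mul(Rational(1, 2), o)) (Function('Y')(o) = Add(Mul(Rational(1, 2), o), Mul(-1, 11)) = Add(Mul(Rational(1, 2), o), -11) = Add(-11, Mul(Rational(1, 2), o)))
Pow(Add(B, Function('Y')(1491)), Rational(1, 2)) = Pow(Add(-3257268, Add(-11, Mul(Rational(1, 2), 1491))), Rational(1, 2)) = Pow(Add(-3257268, Add(-11, Rational(1491, 2))), Rational(1, 2)) = Pow(Add(-3257268, Rational(1469, 2)), Rational(1, 2)) = Pow(Rational(-6513067, 2), Rational(1, 2)) = Mul(Rational(11, 2), I, Pow(107654, Rational(1, 2)))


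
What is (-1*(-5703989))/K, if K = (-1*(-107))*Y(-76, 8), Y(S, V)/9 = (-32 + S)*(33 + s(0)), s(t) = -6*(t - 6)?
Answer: -5703989/7176276 ≈ -0.79484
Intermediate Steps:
s(t) = 36 - 6*t (s(t) = -6*(-6 + t) = 36 - 6*t)
Y(S, V) = -19872 + 621*S (Y(S, V) = 9*((-32 + S)*(33 + (36 - 6*0))) = 9*((-32 + S)*(33 + (36 + 0))) = 9*((-32 + S)*(33 + 36)) = 9*((-32 + S)*69) = 9*(-2208 + 69*S) = -19872 + 621*S)
K = -7176276 (K = (-1*(-107))*(-19872 + 621*(-76)) = 107*(-19872 - 47196) = 107*(-67068) = -7176276)
(-1*(-5703989))/K = -1*(-5703989)/(-7176276) = 5703989*(-1/7176276) = -5703989/7176276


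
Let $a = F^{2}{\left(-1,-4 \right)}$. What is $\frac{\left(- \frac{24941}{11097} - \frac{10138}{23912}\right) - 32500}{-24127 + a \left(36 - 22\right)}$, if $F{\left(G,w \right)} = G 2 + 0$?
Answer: $\frac{4312315735289}{3193637544972} \approx 1.3503$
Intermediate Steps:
$F{\left(G,w \right)} = 2 G$ ($F{\left(G,w \right)} = 2 G + 0 = 2 G$)
$a = 4$ ($a = \left(2 \left(-1\right)\right)^{2} = \left(-2\right)^{2} = 4$)
$\frac{\left(- \frac{24941}{11097} - \frac{10138}{23912}\right) - 32500}{-24127 + a \left(36 - 22\right)} = \frac{\left(- \frac{24941}{11097} - \frac{10138}{23912}\right) - 32500}{-24127 + 4 \left(36 - 22\right)} = \frac{\left(\left(-24941\right) \frac{1}{11097} - \frac{5069}{11956}\right) - 32500}{-24127 + 4 \cdot 14} = \frac{\left(- \frac{24941}{11097} - \frac{5069}{11956}\right) - 32500}{-24127 + 56} = \frac{- \frac{354445289}{132675732} - 32500}{-24071} = \left(- \frac{4312315735289}{132675732}\right) \left(- \frac{1}{24071}\right) = \frac{4312315735289}{3193637544972}$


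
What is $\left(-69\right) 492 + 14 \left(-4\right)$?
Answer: $-34004$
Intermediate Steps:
$\left(-69\right) 492 + 14 \left(-4\right) = -33948 - 56 = -34004$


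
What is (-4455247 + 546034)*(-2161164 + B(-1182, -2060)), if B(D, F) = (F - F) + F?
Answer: 8456503382712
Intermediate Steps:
B(D, F) = F (B(D, F) = 0 + F = F)
(-4455247 + 546034)*(-2161164 + B(-1182, -2060)) = (-4455247 + 546034)*(-2161164 - 2060) = -3909213*(-2163224) = 8456503382712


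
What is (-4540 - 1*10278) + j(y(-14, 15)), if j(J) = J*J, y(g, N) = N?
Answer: -14593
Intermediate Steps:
j(J) = J²
(-4540 - 1*10278) + j(y(-14, 15)) = (-4540 - 1*10278) + 15² = (-4540 - 10278) + 225 = -14818 + 225 = -14593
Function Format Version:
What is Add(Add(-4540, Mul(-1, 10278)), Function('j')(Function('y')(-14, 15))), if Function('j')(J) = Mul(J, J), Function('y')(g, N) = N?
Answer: -14593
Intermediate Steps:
Function('j')(J) = Pow(J, 2)
Add(Add(-4540, Mul(-1, 10278)), Function('j')(Function('y')(-14, 15))) = Add(Add(-4540, Mul(-1, 10278)), Pow(15, 2)) = Add(Add(-4540, -10278), 225) = Add(-14818, 225) = -14593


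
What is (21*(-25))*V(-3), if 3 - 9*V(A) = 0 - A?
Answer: 0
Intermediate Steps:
V(A) = ⅓ + A/9 (V(A) = ⅓ - (0 - A)/9 = ⅓ - (-1)*A/9 = ⅓ + A/9)
(21*(-25))*V(-3) = (21*(-25))*(⅓ + (⅑)*(-3)) = -525*(⅓ - ⅓) = -525*0 = 0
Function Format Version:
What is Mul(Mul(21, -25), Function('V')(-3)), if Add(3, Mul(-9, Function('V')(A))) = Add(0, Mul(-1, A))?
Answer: 0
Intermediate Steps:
Function('V')(A) = Add(Rational(1, 3), Mul(Rational(1, 9), A)) (Function('V')(A) = Add(Rational(1, 3), Mul(Rational(-1, 9), Add(0, Mul(-1, A)))) = Add(Rational(1, 3), Mul(Rational(-1, 9), Mul(-1, A))) = Add(Rational(1, 3), Mul(Rational(1, 9), A)))
Mul(Mul(21, -25), Function('V')(-3)) = Mul(Mul(21, -25), Add(Rational(1, 3), Mul(Rational(1, 9), -3))) = Mul(-525, Add(Rational(1, 3), Rational(-1, 3))) = Mul(-525, 0) = 0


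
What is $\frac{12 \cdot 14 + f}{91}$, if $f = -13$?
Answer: $\frac{155}{91} \approx 1.7033$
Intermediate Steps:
$\frac{12 \cdot 14 + f}{91} = \frac{12 \cdot 14 - 13}{91} = \left(168 - 13\right) \frac{1}{91} = 155 \cdot \frac{1}{91} = \frac{155}{91}$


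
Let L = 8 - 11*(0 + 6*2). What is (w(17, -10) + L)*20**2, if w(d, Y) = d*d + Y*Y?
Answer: 106000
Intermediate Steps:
w(d, Y) = Y**2 + d**2 (w(d, Y) = d**2 + Y**2 = Y**2 + d**2)
L = -124 (L = 8 - 11*(0 + 12) = 8 - 11*12 = 8 - 132 = -124)
(w(17, -10) + L)*20**2 = (((-10)**2 + 17**2) - 124)*20**2 = ((100 + 289) - 124)*400 = (389 - 124)*400 = 265*400 = 106000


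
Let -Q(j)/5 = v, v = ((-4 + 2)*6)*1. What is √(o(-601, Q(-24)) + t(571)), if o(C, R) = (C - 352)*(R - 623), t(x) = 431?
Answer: √536970 ≈ 732.78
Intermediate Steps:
v = -12 (v = -2*6*1 = -12*1 = -12)
Q(j) = 60 (Q(j) = -5*(-12) = 60)
o(C, R) = (-623 + R)*(-352 + C) (o(C, R) = (-352 + C)*(-623 + R) = (-623 + R)*(-352 + C))
√(o(-601, Q(-24)) + t(571)) = √((219296 - 623*(-601) - 352*60 - 601*60) + 431) = √((219296 + 374423 - 21120 - 36060) + 431) = √(536539 + 431) = √536970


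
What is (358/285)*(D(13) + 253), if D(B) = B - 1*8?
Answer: 30788/95 ≈ 324.08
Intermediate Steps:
D(B) = -8 + B (D(B) = B - 8 = -8 + B)
(358/285)*(D(13) + 253) = (358/285)*((-8 + 13) + 253) = (358*(1/285))*(5 + 253) = (358/285)*258 = 30788/95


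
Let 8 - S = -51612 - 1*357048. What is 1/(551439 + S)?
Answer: 1/960107 ≈ 1.0415e-6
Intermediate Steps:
S = 408668 (S = 8 - (-51612 - 1*357048) = 8 - (-51612 - 357048) = 8 - 1*(-408660) = 8 + 408660 = 408668)
1/(551439 + S) = 1/(551439 + 408668) = 1/960107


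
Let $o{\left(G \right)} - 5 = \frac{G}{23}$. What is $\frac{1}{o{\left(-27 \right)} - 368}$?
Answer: $- \frac{23}{8376} \approx -0.0027459$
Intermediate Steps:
$o{\left(G \right)} = 5 + \frac{G}{23}$
$\frac{1}{o{\left(-27 \right)} - 368} = \frac{1}{\left(5 + \frac{1}{23} \left(-27\right)\right) - 368} = \frac{1}{\left(5 - \frac{27}{23}\right) - 368} = \frac{1}{\frac{88}{23} - 368} = \frac{1}{- \frac{8376}{23}} = - \frac{23}{8376}$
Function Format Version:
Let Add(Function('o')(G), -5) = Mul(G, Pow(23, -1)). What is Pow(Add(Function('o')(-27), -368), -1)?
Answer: Rational(-23, 8376) ≈ -0.0027459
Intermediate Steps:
Function('o')(G) = Add(5, Mul(Rational(1, 23), G)) (Function('o')(G) = Add(5, Mul(G, Pow(23, -1))) = Add(5, Mul(G, Rational(1, 23))) = Add(5, Mul(Rational(1, 23), G)))
Pow(Add(Function('o')(-27), -368), -1) = Pow(Add(Add(5, Mul(Rational(1, 23), -27)), -368), -1) = Pow(Add(Add(5, Rational(-27, 23)), -368), -1) = Pow(Add(Rational(88, 23), -368), -1) = Pow(Rational(-8376, 23), -1) = Rational(-23, 8376)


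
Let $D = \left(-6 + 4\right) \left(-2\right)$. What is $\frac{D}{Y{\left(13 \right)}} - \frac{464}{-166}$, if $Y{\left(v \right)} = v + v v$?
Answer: $\frac{21278}{7553} \approx 2.8172$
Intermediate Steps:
$D = 4$ ($D = \left(-2\right) \left(-2\right) = 4$)
$Y{\left(v \right)} = v + v^{2}$
$\frac{D}{Y{\left(13 \right)}} - \frac{464}{-166} = \frac{4}{13 \left(1 + 13\right)} - \frac{464}{-166} = \frac{4}{13 \cdot 14} - - \frac{232}{83} = \frac{4}{182} + \frac{232}{83} = 4 \cdot \frac{1}{182} + \frac{232}{83} = \frac{2}{91} + \frac{232}{83} = \frac{21278}{7553}$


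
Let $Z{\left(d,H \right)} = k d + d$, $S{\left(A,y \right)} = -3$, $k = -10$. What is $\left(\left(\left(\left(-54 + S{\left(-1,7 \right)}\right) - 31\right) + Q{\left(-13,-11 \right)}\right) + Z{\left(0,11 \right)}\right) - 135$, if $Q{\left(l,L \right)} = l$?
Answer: $-236$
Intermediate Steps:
$Z{\left(d,H \right)} = - 9 d$ ($Z{\left(d,H \right)} = - 10 d + d = - 9 d$)
$\left(\left(\left(\left(-54 + S{\left(-1,7 \right)}\right) - 31\right) + Q{\left(-13,-11 \right)}\right) + Z{\left(0,11 \right)}\right) - 135 = \left(\left(\left(\left(-54 - 3\right) - 31\right) - 13\right) - 0\right) - 135 = \left(\left(\left(-57 - 31\right) - 13\right) + 0\right) - 135 = \left(\left(-88 - 13\right) + 0\right) - 135 = \left(-101 + 0\right) - 135 = -101 - 135 = -236$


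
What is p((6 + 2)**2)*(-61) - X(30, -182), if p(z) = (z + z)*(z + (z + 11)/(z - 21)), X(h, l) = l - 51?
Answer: -22063197/43 ≈ -5.1310e+5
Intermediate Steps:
X(h, l) = -51 + l
p(z) = 2*z*(z + (11 + z)/(-21 + z)) (p(z) = (2*z)*(z + (11 + z)/(-21 + z)) = 2*z*(z + (11 + z)/(-21 + z)))
p((6 + 2)**2)*(-61) - X(30, -182) = (2*(6 + 2)**2*(11 + ((6 + 2)**2)**2 - 20*(6 + 2)**2)/(-21 + (6 + 2)**2))*(-61) - (-51 - 182) = (2*8**2*(11 + (8**2)**2 - 20*8**2)/(-21 + 8**2))*(-61) - 1*(-233) = (2*64*(11 + 64**2 - 20*64)/(-21 + 64))*(-61) + 233 = (2*64*(11 + 4096 - 1280)/43)*(-61) + 233 = (2*64*(1/43)*2827)*(-61) + 233 = (361856/43)*(-61) + 233 = -22073216/43 + 233 = -22063197/43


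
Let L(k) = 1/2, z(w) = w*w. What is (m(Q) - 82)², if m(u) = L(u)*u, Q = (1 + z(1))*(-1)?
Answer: 6889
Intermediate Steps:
z(w) = w²
L(k) = ½
Q = -2 (Q = (1 + 1²)*(-1) = (1 + 1)*(-1) = 2*(-1) = -2)
m(u) = u/2
(m(Q) - 82)² = ((½)*(-2) - 82)² = (-1 - 82)² = (-83)² = 6889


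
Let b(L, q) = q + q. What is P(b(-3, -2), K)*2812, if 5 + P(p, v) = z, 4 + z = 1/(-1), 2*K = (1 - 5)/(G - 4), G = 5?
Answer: -28120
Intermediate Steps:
b(L, q) = 2*q
K = -2 (K = ((1 - 5)/(5 - 4))/2 = (-4/1)/2 = (-4*1)/2 = (½)*(-4) = -2)
z = -5 (z = -4 + 1/(-1) = -4 - 1 = -5)
P(p, v) = -10 (P(p, v) = -5 - 5 = -10)
P(b(-3, -2), K)*2812 = -10*2812 = -28120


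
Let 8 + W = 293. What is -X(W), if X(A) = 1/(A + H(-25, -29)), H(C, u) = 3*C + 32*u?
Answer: 1/718 ≈ 0.0013928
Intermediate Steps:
W = 285 (W = -8 + 293 = 285)
X(A) = 1/(-1003 + A) (X(A) = 1/(A + (3*(-25) + 32*(-29))) = 1/(A + (-75 - 928)) = 1/(A - 1003) = 1/(-1003 + A))
-X(W) = -1/(-1003 + 285) = -1/(-718) = -1*(-1/718) = 1/718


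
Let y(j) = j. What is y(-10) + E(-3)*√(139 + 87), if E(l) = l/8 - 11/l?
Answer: -10 + 79*√226/24 ≈ 39.485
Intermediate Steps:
E(l) = -11/l + l/8 (E(l) = l*(⅛) - 11/l = l/8 - 11/l = -11/l + l/8)
y(-10) + E(-3)*√(139 + 87) = -10 + (-11/(-3) + (⅛)*(-3))*√(139 + 87) = -10 + (-11*(-⅓) - 3/8)*√226 = -10 + (11/3 - 3/8)*√226 = -10 + 79*√226/24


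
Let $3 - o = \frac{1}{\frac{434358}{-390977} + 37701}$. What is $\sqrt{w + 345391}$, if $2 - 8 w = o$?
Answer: $\frac{97 \sqrt{72338809438969489195}}{1403789478} \approx 587.7$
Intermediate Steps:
$o = \frac{44218977580}{14739789519}$ ($o = 3 - \frac{1}{\frac{434358}{-390977} + 37701} = 3 - \frac{1}{434358 \left(- \frac{1}{390977}\right) + 37701} = 3 - \frac{1}{- \frac{434358}{390977} + 37701} = 3 - \frac{1}{\frac{14739789519}{390977}} = 3 - \frac{390977}{14739789519} = \frac{44218977580}{14739789519} \approx 3.0$)
$w = - \frac{7369699271}{58959158076}$ ($w = \frac{1}{4} - \frac{11054744395}{29479579038} = - \frac{7369699271}{58959158076} \approx -0.125$)
$\sqrt{w + 345391} = \sqrt{- \frac{7369699271}{58959158076} + 345391} = \sqrt{\frac{20363955197328445}{58959158076}} = \frac{97 \sqrt{72338809438969489195}}{1403789478}$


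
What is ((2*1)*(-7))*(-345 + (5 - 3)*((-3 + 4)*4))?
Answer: 4718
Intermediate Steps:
((2*1)*(-7))*(-345 + (5 - 3)*((-3 + 4)*4)) = (2*(-7))*(-345 + 2*(1*4)) = -14*(-345 + 2*4) = -14*(-345 + 8) = -14*(-337) = 4718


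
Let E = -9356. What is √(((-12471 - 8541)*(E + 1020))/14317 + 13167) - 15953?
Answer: -15953 + √490775223/139 ≈ -15794.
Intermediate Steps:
√(((-12471 - 8541)*(E + 1020))/14317 + 13167) - 15953 = √(((-12471 - 8541)*(-9356 + 1020))/14317 + 13167) - 15953 = √(-21012*(-8336)*(1/14317) + 13167) - 15953 = √(175156032*(1/14317) + 13167) - 15953 = √(1700544/139 + 13167) - 15953 = √(3530757/139) - 15953 = √490775223/139 - 15953 = -15953 + √490775223/139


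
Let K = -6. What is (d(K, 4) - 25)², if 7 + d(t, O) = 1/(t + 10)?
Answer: 16129/16 ≈ 1008.1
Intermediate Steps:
d(t, O) = -7 + 1/(10 + t) (d(t, O) = -7 + 1/(t + 10) = -7 + 1/(10 + t))
(d(K, 4) - 25)² = ((-69 - 7*(-6))/(10 - 6) - 25)² = ((-69 + 42)/4 - 25)² = ((¼)*(-27) - 25)² = (-27/4 - 25)² = (-127/4)² = 16129/16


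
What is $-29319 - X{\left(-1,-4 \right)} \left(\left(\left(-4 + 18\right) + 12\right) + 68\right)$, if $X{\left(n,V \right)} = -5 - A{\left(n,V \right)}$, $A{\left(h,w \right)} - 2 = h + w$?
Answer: $-29131$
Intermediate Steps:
$A{\left(h,w \right)} = 2 + h + w$ ($A{\left(h,w \right)} = 2 + \left(h + w\right) = 2 + h + w$)
$X{\left(n,V \right)} = -7 - V - n$ ($X{\left(n,V \right)} = -5 - \left(2 + n + V\right) = -5 - \left(2 + V + n\right) = -7 - V - n$)
$-29319 - X{\left(-1,-4 \right)} \left(\left(\left(-4 + 18\right) + 12\right) + 68\right) = -29319 - \left(-7 - -4 - -1\right) \left(\left(\left(-4 + 18\right) + 12\right) + 68\right) = -29319 - \left(-7 + 4 + 1\right) \left(\left(14 + 12\right) + 68\right) = -29319 - - 2 \left(26 + 68\right) = -29319 - \left(-2\right) 94 = -29319 - -188 = -29319 + 188 = -29131$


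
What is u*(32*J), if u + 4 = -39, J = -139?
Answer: 191264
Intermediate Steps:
u = -43 (u = -4 - 39 = -43)
u*(32*J) = -1376*(-139) = -43*(-4448) = 191264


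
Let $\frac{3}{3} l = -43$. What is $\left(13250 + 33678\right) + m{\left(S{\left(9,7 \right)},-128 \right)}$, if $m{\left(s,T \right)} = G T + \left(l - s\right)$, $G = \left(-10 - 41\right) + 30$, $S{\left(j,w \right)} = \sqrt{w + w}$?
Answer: $49573 - \sqrt{14} \approx 49569.0$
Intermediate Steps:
$l = -43$
$S{\left(j,w \right)} = \sqrt{2} \sqrt{w}$ ($S{\left(j,w \right)} = \sqrt{2 w} = \sqrt{2} \sqrt{w}$)
$G = -21$ ($G = -51 + 30 = -21$)
$m{\left(s,T \right)} = -43 - s - 21 T$ ($m{\left(s,T \right)} = - 21 T - \left(43 + s\right) = -43 - s - 21 T$)
$\left(13250 + 33678\right) + m{\left(S{\left(9,7 \right)},-128 \right)} = \left(13250 + 33678\right) - \left(-2645 + \sqrt{2} \sqrt{7}\right) = 46928 - \left(-2645 + \sqrt{14}\right) = 46928 + \left(2645 - \sqrt{14}\right) = 49573 - \sqrt{14}$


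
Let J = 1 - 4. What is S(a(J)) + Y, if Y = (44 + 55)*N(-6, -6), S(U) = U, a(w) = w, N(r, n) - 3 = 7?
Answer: 987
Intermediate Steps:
N(r, n) = 10 (N(r, n) = 3 + 7 = 10)
J = -3
Y = 990 (Y = (44 + 55)*10 = 99*10 = 990)
S(a(J)) + Y = -3 + 990 = 987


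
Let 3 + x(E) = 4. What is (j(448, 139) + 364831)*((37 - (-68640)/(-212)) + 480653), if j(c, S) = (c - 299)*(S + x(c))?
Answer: 9819465302310/53 ≈ 1.8527e+11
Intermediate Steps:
x(E) = 1 (x(E) = -3 + 4 = 1)
j(c, S) = (1 + S)*(-299 + c) (j(c, S) = (c - 299)*(S + 1) = (-299 + c)*(1 + S) = (1 + S)*(-299 + c))
(j(448, 139) + 364831)*((37 - (-68640)/(-212)) + 480653) = ((-299 + 448 - 299*139 + 139*448) + 364831)*((37 - (-68640)/(-212)) + 480653) = ((-299 + 448 - 41561 + 62272) + 364831)*((37 - (-68640)*(-1)/212) + 480653) = (20860 + 364831)*((37 - 286*60/53) + 480653) = 385691*((37 - 17160/53) + 480653) = 385691*(-15199/53 + 480653) = 385691*(25459410/53) = 9819465302310/53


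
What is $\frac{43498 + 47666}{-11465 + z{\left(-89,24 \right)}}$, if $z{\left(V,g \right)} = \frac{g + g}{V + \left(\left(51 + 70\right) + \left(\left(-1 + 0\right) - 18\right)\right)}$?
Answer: $- \frac{1185132}{148997} \approx -7.9541$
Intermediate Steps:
$z{\left(V,g \right)} = \frac{2 g}{102 + V}$ ($z{\left(V,g \right)} = \frac{2 g}{V + \left(121 - 19\right)} = \frac{2 g}{V + 102} = \frac{2 g}{102 + V}$)
$\frac{43498 + 47666}{-11465 + z{\left(-89,24 \right)}} = \frac{43498 + 47666}{-11465 + 2 \cdot 24 \frac{1}{102 - 89}} = \frac{91164}{-11465 + 2 \cdot 24 \cdot \frac{1}{13}} = \frac{91164}{-11465 + \frac{48}{13}} = \frac{91164}{- \frac{148997}{13}} = 91164 \left(- \frac{13}{148997}\right) = - \frac{1185132}{148997}$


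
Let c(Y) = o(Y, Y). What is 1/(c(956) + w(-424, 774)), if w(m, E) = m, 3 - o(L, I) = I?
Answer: -1/1377 ≈ -0.00072622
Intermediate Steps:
o(L, I) = 3 - I
c(Y) = 3 - Y
1/(c(956) + w(-424, 774)) = 1/((3 - 1*956) - 424) = 1/((3 - 956) - 424) = 1/(-953 - 424) = 1/(-1377) = -1/1377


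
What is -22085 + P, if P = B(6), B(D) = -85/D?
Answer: -132595/6 ≈ -22099.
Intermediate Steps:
P = -85/6 ≈ -14.167
-22085 + P = -22085 - 85/6 = -132595/6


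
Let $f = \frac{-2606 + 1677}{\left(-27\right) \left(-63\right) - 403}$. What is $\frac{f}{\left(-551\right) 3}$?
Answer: $\frac{929}{2145594} \approx 0.00043298$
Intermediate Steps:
$f = - \frac{929}{1298}$ ($f = - \frac{929}{1701 - 403} = - \frac{929}{1298} \approx -0.71572$)
$\frac{f}{\left(-551\right) 3} = - \frac{929}{1298 \left(\left(-551\right) 3\right)} = - \frac{929}{1298 \left(-1653\right)} = \left(- \frac{929}{1298}\right) \left(- \frac{1}{1653}\right) = \frac{929}{2145594}$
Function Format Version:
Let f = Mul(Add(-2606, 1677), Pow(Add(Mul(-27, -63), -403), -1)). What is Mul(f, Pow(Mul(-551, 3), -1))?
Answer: Rational(929, 2145594) ≈ 0.00043298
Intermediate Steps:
f = Rational(-929, 1298) (f = Mul(-929, Pow(Add(1701, -403), -1)) = Mul(-929, Pow(1298, -1)) = Mul(-929, Rational(1, 1298)) = Rational(-929, 1298) ≈ -0.71572)
Mul(f, Pow(Mul(-551, 3), -1)) = Mul(Rational(-929, 1298), Pow(Mul(-551, 3), -1)) = Mul(Rational(-929, 1298), Pow(-1653, -1)) = Mul(Rational(-929, 1298), Rational(-1, 1653)) = Rational(929, 2145594)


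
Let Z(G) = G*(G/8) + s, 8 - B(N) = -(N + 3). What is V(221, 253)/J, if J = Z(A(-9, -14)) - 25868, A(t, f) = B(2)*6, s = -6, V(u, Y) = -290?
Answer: 580/50227 ≈ 0.011548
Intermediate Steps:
B(N) = 11 + N (B(N) = 8 - (-1)*(N + 3) = 8 - (-1)*(3 + N) = 8 - (-3 - N) = 8 + (3 + N) = 11 + N)
A(t, f) = 78 (A(t, f) = (11 + 2)*6 = 13*6 = 78)
Z(G) = -6 + G²/8 (Z(G) = G*(G/8) - 6 = G²/8 - 6 = -6 + G²/8)
J = -50227/2 (J = (-6 + (⅛)*78²) - 25868 = (-6 + (⅛)*6084) - 25868 = (-6 + 1521/2) - 25868 = 1509/2 - 25868 = -50227/2 ≈ -25114.)
V(221, 253)/J = -290/(-50227/2) = -290*(-2/50227) = 580/50227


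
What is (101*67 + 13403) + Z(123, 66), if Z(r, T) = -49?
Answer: 20121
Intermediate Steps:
(101*67 + 13403) + Z(123, 66) = (101*67 + 13403) - 49 = (6767 + 13403) - 49 = 20170 - 49 = 20121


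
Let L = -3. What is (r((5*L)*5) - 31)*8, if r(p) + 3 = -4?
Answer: -304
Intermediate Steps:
r(p) = -7 (r(p) = -3 - 4 = -7)
(r((5*L)*5) - 31)*8 = (-7 - 31)*8 = -38*8 = -304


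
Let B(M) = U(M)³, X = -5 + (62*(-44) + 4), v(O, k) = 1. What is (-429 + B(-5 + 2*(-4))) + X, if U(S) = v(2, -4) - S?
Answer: -414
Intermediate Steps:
U(S) = 1 - S
X = -2729 (X = -5 + (-2728 + 4) = -5 - 2724 = -2729)
B(M) = (1 - M)³
(-429 + B(-5 + 2*(-4))) + X = (-429 - (-1 + (-5 + 2*(-4)))³) - 2729 = (-429 - (-1 + (-5 - 8))³) - 2729 = (-429 - (-1 - 13)³) - 2729 = (-429 - 1*(-14)³) - 2729 = (-429 - 1*(-2744)) - 2729 = (-429 + 2744) - 2729 = 2315 - 2729 = -414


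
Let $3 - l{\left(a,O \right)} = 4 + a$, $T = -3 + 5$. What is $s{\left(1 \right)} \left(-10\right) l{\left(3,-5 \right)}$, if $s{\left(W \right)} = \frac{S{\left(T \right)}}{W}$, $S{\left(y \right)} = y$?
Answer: $80$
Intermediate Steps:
$T = 2$
$l{\left(a,O \right)} = -1 - a$ ($l{\left(a,O \right)} = 3 - \left(4 + a\right) = -1 - a$)
$s{\left(W \right)} = \frac{2}{W}$
$s{\left(1 \right)} \left(-10\right) l{\left(3,-5 \right)} = \frac{2}{1} \left(-10\right) \left(-1 - 3\right) = 2 \cdot 1 \left(-10\right) \left(-1 - 3\right) = 2 \left(-10\right) \left(-4\right) = \left(-20\right) \left(-4\right) = 80$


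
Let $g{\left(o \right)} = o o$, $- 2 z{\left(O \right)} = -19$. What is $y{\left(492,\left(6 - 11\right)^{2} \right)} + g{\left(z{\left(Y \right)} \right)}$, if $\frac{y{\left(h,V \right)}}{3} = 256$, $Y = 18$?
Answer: $\frac{3433}{4} \approx 858.25$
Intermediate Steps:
$y{\left(h,V \right)} = 768$ ($y{\left(h,V \right)} = 3 \cdot 256 = 768$)
$z{\left(O \right)} = \frac{19}{2}$ ($z{\left(O \right)} = \left(- \frac{1}{2}\right) \left(-19\right) = \frac{19}{2}$)
$g{\left(o \right)} = o^{2}$
$y{\left(492,\left(6 - 11\right)^{2} \right)} + g{\left(z{\left(Y \right)} \right)} = 768 + \left(\frac{19}{2}\right)^{2} = 768 + \frac{361}{4} = \frac{3433}{4}$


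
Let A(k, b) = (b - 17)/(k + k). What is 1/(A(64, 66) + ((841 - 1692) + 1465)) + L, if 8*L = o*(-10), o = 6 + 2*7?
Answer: -1965897/78641 ≈ -24.998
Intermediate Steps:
o = 20 (o = 6 + 14 = 20)
A(k, b) = (-17 + b)/(2*k) (A(k, b) = (-17 + b)/((2*k)) = (-17 + b)*(1/(2*k)) = (-17 + b)/(2*k))
L = -25 (L = (20*(-10))/8 = (⅛)*(-200) = -25)
1/(A(64, 66) + ((841 - 1692) + 1465)) + L = 1/((½)*(-17 + 66)/64 + ((841 - 1692) + 1465)) - 25 = 1/((½)*(1/64)*49 + (-851 + 1465)) - 25 = 1/(49/128 + 614) - 25 = 1/(78641/128) - 25 = 128/78641 - 25 = -1965897/78641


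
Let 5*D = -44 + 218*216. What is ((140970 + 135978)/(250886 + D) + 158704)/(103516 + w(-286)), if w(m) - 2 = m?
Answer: 51637628609/33588440992 ≈ 1.5374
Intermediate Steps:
w(m) = 2 + m
D = 47044/5 (D = (-44 + 218*216)/5 = (-44 + 47088)/5 = (⅕)*47044 = 47044/5 ≈ 9408.8)
((140970 + 135978)/(250886 + D) + 158704)/(103516 + w(-286)) = ((140970 + 135978)/(250886 + 47044/5) + 158704)/(103516 + (2 - 286)) = (276948/(1301474/5) + 158704)/(103516 - 284) = (276948*(5/1301474) + 158704)/103232 = (692370/650737 + 158704)*(1/103232) = (103275257218/650737)*(1/103232) = 51637628609/33588440992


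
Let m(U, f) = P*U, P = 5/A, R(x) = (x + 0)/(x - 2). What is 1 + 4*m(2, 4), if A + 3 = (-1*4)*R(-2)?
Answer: -7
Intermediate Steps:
R(x) = x/(-2 + x)
A = -5 (A = -3 + (-1*4)*(-2/(-2 - 2)) = -3 - (-8)/(-4) = -3 - (-8)*(-1)/4 = -3 - 4*½ = -3 - 2 = -5)
P = -1 (P = 5/(-5) = 5*(-⅕) = -1)
m(U, f) = -U
1 + 4*m(2, 4) = 1 + 4*(-1*2) = 1 + 4*(-2) = 1 - 8 = -7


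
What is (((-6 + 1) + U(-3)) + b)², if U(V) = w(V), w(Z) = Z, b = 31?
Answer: 529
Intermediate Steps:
U(V) = V
(((-6 + 1) + U(-3)) + b)² = (((-6 + 1) - 3) + 31)² = ((-5 - 3) + 31)² = (-8 + 31)² = 23² = 529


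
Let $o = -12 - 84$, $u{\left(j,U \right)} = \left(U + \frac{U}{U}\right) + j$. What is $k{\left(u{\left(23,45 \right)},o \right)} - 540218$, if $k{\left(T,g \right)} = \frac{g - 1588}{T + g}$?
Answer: $- \frac{14584202}{27} \approx -5.4016 \cdot 10^{5}$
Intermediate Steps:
$u{\left(j,U \right)} = 1 + U + j$ ($u{\left(j,U \right)} = \left(U + 1\right) + j = \left(1 + U\right) + j = 1 + U + j$)
$o = -96$ ($o = -12 - 84 = -96$)
$k{\left(T,g \right)} = \frac{-1588 + g}{T + g}$
$k{\left(u{\left(23,45 \right)},o \right)} - 540218 = \frac{-1588 - 96}{\left(1 + 45 + 23\right) - 96} - 540218 = \frac{1}{69 - 96} \left(-1684\right) - 540218 = \frac{1}{-27} \left(-1684\right) - 540218 = \left(- \frac{1}{27}\right) \left(-1684\right) - 540218 = \frac{1684}{27} - 540218 = - \frac{14584202}{27}$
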